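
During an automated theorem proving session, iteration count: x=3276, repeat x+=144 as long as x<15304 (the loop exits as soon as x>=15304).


Step 1: x goes from 3276 toward 15304 by 144; the body runs while x<15304, so iterations = ceil((bound-start)/step)
Step 2: Distance=12028
Step 3: ceil(12028/144)=84

84


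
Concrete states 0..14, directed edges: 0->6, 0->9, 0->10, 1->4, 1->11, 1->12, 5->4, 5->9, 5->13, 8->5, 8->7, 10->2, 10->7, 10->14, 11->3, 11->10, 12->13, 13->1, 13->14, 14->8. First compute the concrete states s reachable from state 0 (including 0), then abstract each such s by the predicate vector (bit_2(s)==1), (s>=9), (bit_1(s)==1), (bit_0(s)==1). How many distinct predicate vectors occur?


BFS from 0:
Concrete reachable: {0, 1, 2, 3, 4, 5, 6, 7, 8, 9, 10, 11, 12, 13, 14}
Abstract via predicates (bit_2(s)==1), (s>=9), (bit_1(s)==1), (bit_0(s)==1):
  (0,0,0,0) <- {0, 8}
  (0,0,0,1) <- {1}
  (0,0,1,0) <- {2}
  (0,0,1,1) <- {3}
  (0,1,0,1) <- {9}
  (0,1,1,0) <- {10}
  (0,1,1,1) <- {11}
  (1,0,0,0) <- {4}
  (1,0,0,1) <- {5}
  (1,0,1,0) <- {6}
  (1,0,1,1) <- {7}
  (1,1,0,0) <- {12}
  (1,1,0,1) <- {13}
  (1,1,1,0) <- {14}
Distinct abstract states = 14

14


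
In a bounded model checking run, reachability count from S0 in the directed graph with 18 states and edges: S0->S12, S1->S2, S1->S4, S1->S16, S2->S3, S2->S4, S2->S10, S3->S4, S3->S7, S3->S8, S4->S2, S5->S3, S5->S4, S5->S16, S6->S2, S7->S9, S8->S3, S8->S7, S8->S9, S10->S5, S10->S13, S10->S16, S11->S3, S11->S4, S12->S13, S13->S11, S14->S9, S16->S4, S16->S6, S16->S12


BFS from S0:
  layer 0: {S0}
  layer 1: {S12}
  layer 2: {S13}
  layer 3: {S11}
  layer 4: {S3, S4}
  layer 5: {S2, S7, S8}
  layer 6: {S9, S10}
  layer 7: {S5, S16}
  layer 8: {S6}
Reachable set: {S0, S2, S3, S4, S5, S6, S7, S8, S9, S10, S11, S12, S13, S16}
Count = 14

14


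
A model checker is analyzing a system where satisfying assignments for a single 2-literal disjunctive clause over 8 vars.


Step 1: Total=2^8=256
Step 2: Unsat when all 2 false: 2^6=64
Step 3: Sat=256-64=192

192


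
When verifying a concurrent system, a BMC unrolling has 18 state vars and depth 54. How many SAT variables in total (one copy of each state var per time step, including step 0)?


BMC unrolls to depth k, creating one copy of each state var for steps 0..k.
Step count = 54 + 1 = 55 (steps 0 through 54)
Vars per step = 18
Total = 18 * 55 = 990

990


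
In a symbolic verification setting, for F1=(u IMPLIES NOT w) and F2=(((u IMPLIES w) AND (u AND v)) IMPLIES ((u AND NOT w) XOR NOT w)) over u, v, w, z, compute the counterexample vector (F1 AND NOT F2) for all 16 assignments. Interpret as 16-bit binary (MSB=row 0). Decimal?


F1 = (u IMPLIES NOT w)
F2 = (((u IMPLIES w) AND (u AND v)) IMPLIES ((u AND NOT w) XOR NOT w))
Counterexample to F1=>F2 is where F1=1 and F2=0.
Evaluate each row (bits = u,v,w,z, MSB first):
  row 0 [0000]: F1=1 F2=1 -> F1&~F2 -> 0
  row 1 [0001]: F1=1 F2=1 -> F1&~F2 -> 0
  row 2 [0010]: F1=1 F2=1 -> F1&~F2 -> 0
  row 3 [0011]: F1=1 F2=1 -> F1&~F2 -> 0
  row 4 [0100]: F1=1 F2=1 -> F1&~F2 -> 0
  row 5 [0101]: F1=1 F2=1 -> F1&~F2 -> 0
  row 6 [0110]: F1=1 F2=1 -> F1&~F2 -> 0
  row 7 [0111]: F1=1 F2=1 -> F1&~F2 -> 0
  row 8 [1000]: F1=1 F2=1 -> F1&~F2 -> 0
  row 9 [1001]: F1=1 F2=1 -> F1&~F2 -> 0
  row 10 [1010]: F1=0 F2=1 -> F1&~F2 -> 0
  row 11 [1011]: F1=0 F2=1 -> F1&~F2 -> 0
  row 12 [1100]: F1=1 F2=1 -> F1&~F2 -> 0
  row 13 [1101]: F1=1 F2=1 -> F1&~F2 -> 0
  row 14 [1110]: F1=0 F2=0 -> F1&~F2 -> 0
  row 15 [1111]: F1=0 F2=0 -> F1&~F2 -> 0
Full result column, 4 rows per line (u,v fixed per line; w,z runs 00..11 left to right):
  rows 0-3 [u,v=00]: 0000  = hex 0
  rows 4-7 [u,v=01]: 0000  = hex 0
  rows 8-11 [u,v=10]: 0000  = hex 0
  rows 12-15 [u,v=11]: 0000  = hex 0
Counterexample vector (row 0 .. row 15) = 0000000000000000
Output column grouped in 4s = 0000 0000 0000 0000 = 0x0000
Convert to decimal digit by digit (value = value*16 + digit):
  0 -> 0
  0*16 + 0 = 0
  0*16 + 0 = 0
  0*16 + 0 = 0
Decimal = 0

0


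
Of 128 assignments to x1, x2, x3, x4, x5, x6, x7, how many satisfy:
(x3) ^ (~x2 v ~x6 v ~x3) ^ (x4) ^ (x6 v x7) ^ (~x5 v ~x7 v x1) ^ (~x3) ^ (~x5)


CNF with 7 clauses over 7 vars (128 assignments).
An assignment satisfies CNF iff every clause has >=1 true literal.
Check each row (bits = x1,x2,x3,x4,x5,x6,x7; clause T/F shown):
  row 0 [0000000]: clauses=FTFFTTT -> 0
  row 1 [0000001]: clauses=FTFTTTT -> 0
  row 2 [0000010]: clauses=FTFTTTT -> 0
  row 3 [0000011]: clauses=FTFTTTT -> 0
  row 4 [0000100]: clauses=FTFFTTF -> 0
  (every remaining row is evaluated the same way; all 128 results are listed next)
Full result column, 8 rows per line (x1,x2,x3,x4 fixed per line; x5,x6,x7 runs 000..111 left to right):
  rows 0-7 [x1,x2,x3,x4=0000]: 00000000  (ones: 0)
  rows 8-15 [x1,x2,x3,x4=0001]: 00000000  (ones: 0)
  rows 16-23 [x1,x2,x3,x4=0010]: 00000000  (ones: 0)
  rows 24-31 [x1,x2,x3,x4=0011]: 00000000  (ones: 0)
  rows 32-39 [x1,x2,x3,x4=0100]: 00000000  (ones: 0)
  rows 40-47 [x1,x2,x3,x4=0101]: 00000000  (ones: 0)
  rows 48-55 [x1,x2,x3,x4=0110]: 00000000  (ones: 0)
  rows 56-63 [x1,x2,x3,x4=0111]: 00000000  (ones: 0)
  rows 64-71 [x1,x2,x3,x4=1000]: 00000000  (ones: 0)
  rows 72-79 [x1,x2,x3,x4=1001]: 00000000  (ones: 0)
  rows 80-87 [x1,x2,x3,x4=1010]: 00000000  (ones: 0)
  rows 88-95 [x1,x2,x3,x4=1011]: 00000000  (ones: 0)
  rows 96-103 [x1,x2,x3,x4=1100]: 00000000  (ones: 0)
  rows 104-111 [x1,x2,x3,x4=1101]: 00000000  (ones: 0)
  rows 112-119 [x1,x2,x3,x4=1110]: 00000000  (ones: 0)
  rows 120-127 [x1,x2,x3,x4=1111]: 00000000  (ones: 0)
Satisfying assignments = 0+0+0+0+0+0+0+0+0+0+0+0+0+0+0+0 = 0

0


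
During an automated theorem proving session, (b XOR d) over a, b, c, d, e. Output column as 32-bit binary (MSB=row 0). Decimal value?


Formula: (b XOR d) over a, b, c, d, e (32 rows)
Evaluate each row (bits = a,b,c,d,e, MSB first):
  row 0 [00000]: (0 XOR 0) -> 0
  row 1 [00001]: (0 XOR 0) -> 0
  row 2 [00010]: (0 XOR 1) -> 1
  row 3 [00011]: (0 XOR 1) -> 1
  row 4 [00100]: (0 XOR 0) -> 0
  row 5 [00101]: (0 XOR 0) -> 0
  row 6 [00110]: (0 XOR 1) -> 1
  row 7 [00111]: (0 XOR 1) -> 1
  row 8 [01000]: (1 XOR 0) -> 1
  row 9 [01001]: (1 XOR 0) -> 1
  row 10 [01010]: (1 XOR 1) -> 0
  row 11 [01011]: (1 XOR 1) -> 0
  row 12 [01100]: (1 XOR 0) -> 1
  row 13 [01101]: (1 XOR 0) -> 1
  row 14 [01110]: (1 XOR 1) -> 0
  row 15 [01111]: (1 XOR 1) -> 0
  row 16 [10000]: (0 XOR 0) -> 0
  row 17 [10001]: (0 XOR 0) -> 0
  row 18 [10010]: (0 XOR 1) -> 1
  row 19 [10011]: (0 XOR 1) -> 1
  row 20 [10100]: (0 XOR 0) -> 0
  row 21 [10101]: (0 XOR 0) -> 0
  row 22 [10110]: (0 XOR 1) -> 1
  row 23 [10111]: (0 XOR 1) -> 1
  row 24 [11000]: (1 XOR 0) -> 1
  row 25 [11001]: (1 XOR 0) -> 1
  row 26 [11010]: (1 XOR 1) -> 0
  row 27 [11011]: (1 XOR 1) -> 0
  row 28 [11100]: (1 XOR 0) -> 1
  row 29 [11101]: (1 XOR 0) -> 1
  row 30 [11110]: (1 XOR 1) -> 0
  row 31 [11111]: (1 XOR 1) -> 0
Full result column, 4 rows per line (a,b,c fixed per line; d,e runs 00..11 left to right):
  rows 0-3 [a,b,c=000]: 0011  = hex 3
  rows 4-7 [a,b,c=001]: 0011  = hex 3
  rows 8-11 [a,b,c=010]: 1100  = hex C
  rows 12-15 [a,b,c=011]: 1100  = hex C
  rows 16-19 [a,b,c=100]: 0011  = hex 3
  rows 20-23 [a,b,c=101]: 0011  = hex 3
  rows 24-27 [a,b,c=110]: 1100  = hex C
  rows 28-31 [a,b,c=111]: 1100  = hex C
Output column (row 0 .. row 31) = 00110011110011000011001111001100
Output column grouped in 4s = 0011 0011 1100 1100 0011 0011 1100 1100 = 0x33CC33CC
Convert to decimal digit by digit (value = value*16 + digit):
  3 -> 3
  3*16 + 3 = 51
  51*16 + 12 (C) = 828
  828*16 + 12 (C) = 13260
  13260*16 + 3 = 212163
  212163*16 + 3 = 3394611
  3394611*16 + 12 (C) = 54313788
  54313788*16 + 12 (C) = 869020620
Decimal = 869020620

869020620


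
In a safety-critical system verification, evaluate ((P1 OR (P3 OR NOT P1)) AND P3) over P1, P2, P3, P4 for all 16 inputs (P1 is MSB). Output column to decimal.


Formula: ((P1 OR (P3 OR NOT P1)) AND P3) over P1, P2, P3, P4 (16 rows)
Evaluate each row (bits = P1,P2,P3,P4, MSB first):
  row 0 [0000]: ((0 OR (0 OR NOT 0)) AND 0) -> 0
  row 1 [0001]: ((0 OR (0 OR NOT 0)) AND 0) -> 0
  row 2 [0010]: ((0 OR (1 OR NOT 0)) AND 1) -> 1
  row 3 [0011]: ((0 OR (1 OR NOT 0)) AND 1) -> 1
  row 4 [0100]: ((0 OR (0 OR NOT 0)) AND 0) -> 0
  row 5 [0101]: ((0 OR (0 OR NOT 0)) AND 0) -> 0
  row 6 [0110]: ((0 OR (1 OR NOT 0)) AND 1) -> 1
  row 7 [0111]: ((0 OR (1 OR NOT 0)) AND 1) -> 1
  row 8 [1000]: ((1 OR (0 OR NOT 1)) AND 0) -> 0
  row 9 [1001]: ((1 OR (0 OR NOT 1)) AND 0) -> 0
  row 10 [1010]: ((1 OR (1 OR NOT 1)) AND 1) -> 1
  row 11 [1011]: ((1 OR (1 OR NOT 1)) AND 1) -> 1
  row 12 [1100]: ((1 OR (0 OR NOT 1)) AND 0) -> 0
  row 13 [1101]: ((1 OR (0 OR NOT 1)) AND 0) -> 0
  row 14 [1110]: ((1 OR (1 OR NOT 1)) AND 1) -> 1
  row 15 [1111]: ((1 OR (1 OR NOT 1)) AND 1) -> 1
Full result column, 4 rows per line (P1,P2 fixed per line; P3,P4 runs 00..11 left to right):
  rows 0-3 [P1,P2=00]: 0011  = hex 3
  rows 4-7 [P1,P2=01]: 0011  = hex 3
  rows 8-11 [P1,P2=10]: 0011  = hex 3
  rows 12-15 [P1,P2=11]: 0011  = hex 3
Output column (row 0 .. row 15) = 0011001100110011
Output column grouped in 4s = 0011 0011 0011 0011 = 0x3333
Convert to decimal digit by digit (value = value*16 + digit):
  3 -> 3
  3*16 + 3 = 51
  51*16 + 3 = 819
  819*16 + 3 = 13107
Decimal = 13107

13107


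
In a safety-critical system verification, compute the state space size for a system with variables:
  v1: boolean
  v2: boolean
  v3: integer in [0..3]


State space = product of domain sizes of all variables.
Domain sizes:
  v1 (boolean): 2
  v2 (boolean): 2
  v3 (integer in [0..3]): 4
Product = 2 * 2 * 4 = 16

16


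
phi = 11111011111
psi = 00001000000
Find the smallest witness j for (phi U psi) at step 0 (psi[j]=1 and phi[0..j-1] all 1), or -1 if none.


(phi U psi) at 0: need smallest j with psi[j]=1 and phi[i]=1 for all i in [0,j).
Scan from step 0:
  step 0: phi=1, psi=0 -> continue
  step 1: phi=1, psi=0 -> continue
  step 2: phi=1, psi=0 -> continue
  step 3: phi=1, psi=0 -> continue
  step 4: psi=1 and phi held for [0,4) -> witness found
Witness step = 4

4


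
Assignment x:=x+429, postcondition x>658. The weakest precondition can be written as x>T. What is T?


Formula: wp(x:=E, P) = P[E/x] (substitute E for x in postcondition)
Step 1: Postcondition: x>658
Step 2: Substitute x+429 for x: x+429>658
Step 3: Solve for x: x > 658-429 = 229

229


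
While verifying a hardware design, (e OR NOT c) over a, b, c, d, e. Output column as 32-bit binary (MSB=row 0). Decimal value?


Formula: (e OR NOT c) over a, b, c, d, e (32 rows)
Evaluate each row (bits = a,b,c,d,e, MSB first):
  row 0 [00000]: (0 OR NOT 0) -> 1
  row 1 [00001]: (1 OR NOT 0) -> 1
  row 2 [00010]: (0 OR NOT 0) -> 1
  row 3 [00011]: (1 OR NOT 0) -> 1
  row 4 [00100]: (0 OR NOT 1) -> 0
  row 5 [00101]: (1 OR NOT 1) -> 1
  row 6 [00110]: (0 OR NOT 1) -> 0
  row 7 [00111]: (1 OR NOT 1) -> 1
  row 8 [01000]: (0 OR NOT 0) -> 1
  row 9 [01001]: (1 OR NOT 0) -> 1
  row 10 [01010]: (0 OR NOT 0) -> 1
  row 11 [01011]: (1 OR NOT 0) -> 1
  row 12 [01100]: (0 OR NOT 1) -> 0
  row 13 [01101]: (1 OR NOT 1) -> 1
  row 14 [01110]: (0 OR NOT 1) -> 0
  row 15 [01111]: (1 OR NOT 1) -> 1
  row 16 [10000]: (0 OR NOT 0) -> 1
  row 17 [10001]: (1 OR NOT 0) -> 1
  row 18 [10010]: (0 OR NOT 0) -> 1
  row 19 [10011]: (1 OR NOT 0) -> 1
  row 20 [10100]: (0 OR NOT 1) -> 0
  row 21 [10101]: (1 OR NOT 1) -> 1
  row 22 [10110]: (0 OR NOT 1) -> 0
  row 23 [10111]: (1 OR NOT 1) -> 1
  row 24 [11000]: (0 OR NOT 0) -> 1
  row 25 [11001]: (1 OR NOT 0) -> 1
  row 26 [11010]: (0 OR NOT 0) -> 1
  row 27 [11011]: (1 OR NOT 0) -> 1
  row 28 [11100]: (0 OR NOT 1) -> 0
  row 29 [11101]: (1 OR NOT 1) -> 1
  row 30 [11110]: (0 OR NOT 1) -> 0
  row 31 [11111]: (1 OR NOT 1) -> 1
Full result column, 4 rows per line (a,b,c fixed per line; d,e runs 00..11 left to right):
  rows 0-3 [a,b,c=000]: 1111  = hex F
  rows 4-7 [a,b,c=001]: 0101  = hex 5
  rows 8-11 [a,b,c=010]: 1111  = hex F
  rows 12-15 [a,b,c=011]: 0101  = hex 5
  rows 16-19 [a,b,c=100]: 1111  = hex F
  rows 20-23 [a,b,c=101]: 0101  = hex 5
  rows 24-27 [a,b,c=110]: 1111  = hex F
  rows 28-31 [a,b,c=111]: 0101  = hex 5
Output column (row 0 .. row 31) = 11110101111101011111010111110101
Output column grouped in 4s = 1111 0101 1111 0101 1111 0101 1111 0101 = 0xF5F5F5F5
Convert to decimal digit by digit (value = value*16 + digit):
  F -> 15
  15*16 + 5 = 245
  245*16 + 15 (F) = 3935
  3935*16 + 5 = 62965
  62965*16 + 15 (F) = 1007455
  1007455*16 + 5 = 16119285
  16119285*16 + 15 (F) = 257908575
  257908575*16 + 5 = 4126537205
Decimal = 4126537205

4126537205


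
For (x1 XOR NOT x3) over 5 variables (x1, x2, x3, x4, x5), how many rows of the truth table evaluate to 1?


Formula: (x1 XOR NOT x3) over 5 vars (32 rows)
Evaluate each row (x1, x2, x3, x4, x5 as bits, MSB first):
  row 0 [00000]: (0 XOR NOT 0) -> 1
  row 1 [00001]: (0 XOR NOT 0) -> 1
  row 2 [00010]: (0 XOR NOT 0) -> 1
  row 3 [00011]: (0 XOR NOT 0) -> 1
  row 4 [00100]: (0 XOR NOT 1) -> 0
  row 5 [00101]: (0 XOR NOT 1) -> 0
  row 6 [00110]: (0 XOR NOT 1) -> 0
  row 7 [00111]: (0 XOR NOT 1) -> 0
  row 8 [01000]: (0 XOR NOT 0) -> 1
  row 9 [01001]: (0 XOR NOT 0) -> 1
  row 10 [01010]: (0 XOR NOT 0) -> 1
  row 11 [01011]: (0 XOR NOT 0) -> 1
  row 12 [01100]: (0 XOR NOT 1) -> 0
  row 13 [01101]: (0 XOR NOT 1) -> 0
  row 14 [01110]: (0 XOR NOT 1) -> 0
  row 15 [01111]: (0 XOR NOT 1) -> 0
  row 16 [10000]: (1 XOR NOT 0) -> 0
  row 17 [10001]: (1 XOR NOT 0) -> 0
  row 18 [10010]: (1 XOR NOT 0) -> 0
  row 19 [10011]: (1 XOR NOT 0) -> 0
  row 20 [10100]: (1 XOR NOT 1) -> 1
  row 21 [10101]: (1 XOR NOT 1) -> 1
  row 22 [10110]: (1 XOR NOT 1) -> 1
  row 23 [10111]: (1 XOR NOT 1) -> 1
  row 24 [11000]: (1 XOR NOT 0) -> 0
  row 25 [11001]: (1 XOR NOT 0) -> 0
  row 26 [11010]: (1 XOR NOT 0) -> 0
  row 27 [11011]: (1 XOR NOT 0) -> 0
  row 28 [11100]: (1 XOR NOT 1) -> 1
  row 29 [11101]: (1 XOR NOT 1) -> 1
  row 30 [11110]: (1 XOR NOT 1) -> 1
  row 31 [11111]: (1 XOR NOT 1) -> 1
Full result column, 8 rows per line (x1,x2 fixed per line; x3,x4,x5 runs 000..111 left to right):
  rows 0-7 [x1,x2=00]: 11110000  (ones: 4)
  rows 8-15 [x1,x2=01]: 11110000  (ones: 4)
  rows 16-23 [x1,x2=10]: 00001111  (ones: 4)
  rows 24-31 [x1,x2=11]: 00001111  (ones: 4)
Count of 1-rows = 4+4+4+4 = 16

16


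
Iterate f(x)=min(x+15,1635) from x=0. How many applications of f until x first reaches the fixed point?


Step 1: x=0, cap=1635, increment=15
Step 2: x grows by 15 each step until capped at 1635; fixed point is x=1635
Step 3: iterations = ceil(1635/15) = 109

109


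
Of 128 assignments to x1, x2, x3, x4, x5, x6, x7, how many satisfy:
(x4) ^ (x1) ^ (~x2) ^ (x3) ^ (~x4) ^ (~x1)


CNF with 6 clauses over 7 vars (128 assignments).
An assignment satisfies CNF iff every clause has >=1 true literal.
Check each row (bits = x1,x2,x3,x4,x5,x6,x7; clause T/F shown):
  row 0 [0000000]: clauses=FFTFTT -> 0
  row 1 [0000001]: clauses=FFTFTT -> 0
  row 2 [0000010]: clauses=FFTFTT -> 0
  row 3 [0000011]: clauses=FFTFTT -> 0
  row 4 [0000100]: clauses=FFTFTT -> 0
  (every remaining row is evaluated the same way; all 128 results are listed next)
Full result column, 8 rows per line (x1,x2,x3,x4 fixed per line; x5,x6,x7 runs 000..111 left to right):
  rows 0-7 [x1,x2,x3,x4=0000]: 00000000  (ones: 0)
  rows 8-15 [x1,x2,x3,x4=0001]: 00000000  (ones: 0)
  rows 16-23 [x1,x2,x3,x4=0010]: 00000000  (ones: 0)
  rows 24-31 [x1,x2,x3,x4=0011]: 00000000  (ones: 0)
  rows 32-39 [x1,x2,x3,x4=0100]: 00000000  (ones: 0)
  rows 40-47 [x1,x2,x3,x4=0101]: 00000000  (ones: 0)
  rows 48-55 [x1,x2,x3,x4=0110]: 00000000  (ones: 0)
  rows 56-63 [x1,x2,x3,x4=0111]: 00000000  (ones: 0)
  rows 64-71 [x1,x2,x3,x4=1000]: 00000000  (ones: 0)
  rows 72-79 [x1,x2,x3,x4=1001]: 00000000  (ones: 0)
  rows 80-87 [x1,x2,x3,x4=1010]: 00000000  (ones: 0)
  rows 88-95 [x1,x2,x3,x4=1011]: 00000000  (ones: 0)
  rows 96-103 [x1,x2,x3,x4=1100]: 00000000  (ones: 0)
  rows 104-111 [x1,x2,x3,x4=1101]: 00000000  (ones: 0)
  rows 112-119 [x1,x2,x3,x4=1110]: 00000000  (ones: 0)
  rows 120-127 [x1,x2,x3,x4=1111]: 00000000  (ones: 0)
Satisfying assignments = 0+0+0+0+0+0+0+0+0+0+0+0+0+0+0+0 = 0

0


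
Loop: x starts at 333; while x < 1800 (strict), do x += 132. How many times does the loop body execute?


Step 1: x goes from 333 toward 1800 by 132; the body runs while x<1800, so iterations = ceil((bound-start)/step)
Step 2: Distance=1467
Step 3: ceil(1467/132)=12

12


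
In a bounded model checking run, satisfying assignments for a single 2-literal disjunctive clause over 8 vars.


Step 1: Total=2^8=256
Step 2: Unsat when all 2 false: 2^6=64
Step 3: Sat=256-64=192

192


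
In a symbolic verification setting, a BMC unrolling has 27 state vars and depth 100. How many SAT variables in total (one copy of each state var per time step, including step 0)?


BMC unrolls to depth k, creating one copy of each state var for steps 0..k.
Step count = 100 + 1 = 101 (steps 0 through 100)
Vars per step = 27
Total = 27 * 101 = 2727

2727


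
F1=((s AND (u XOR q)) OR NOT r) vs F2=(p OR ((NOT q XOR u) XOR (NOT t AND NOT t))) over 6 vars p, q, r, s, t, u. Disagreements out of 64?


F1 = ((s AND (u XOR q)) OR NOT r)
F2 = (p OR ((NOT q XOR u) XOR (NOT t AND NOT t)))
Evaluate both on each of 64 rows (bits = p,q,r,s,t,u):
  row 0 [000000]: F1=1 F2=0 (differ) -> 1
  row 1 [000001]: F1=1 F2=1 -> 0
  row 2 [000010]: F1=1 F2=1 -> 0
  row 3 [000011]: F1=1 F2=0 (differ) -> 1
  row 4 [000100]: F1=1 F2=0 (differ) -> 1
  (every remaining row is evaluated the same way; all 64 results are listed next)
Full result column, 8 rows per line (p,q,r fixed per line; s,t,u runs 000..111 left to right):
  rows 0-7 [p,q,r=000]: 10011001  (ones: 4)
  rows 8-15 [p,q,r=001]: 01100011  (ones: 4)
  rows 16-23 [p,q,r=010]: 01100110  (ones: 4)
  rows 24-31 [p,q,r=011]: 10010011  (ones: 4)
  rows 32-39 [p,q,r=100]: 00000000  (ones: 0)
  rows 40-47 [p,q,r=101]: 11111010  (ones: 6)
  rows 48-55 [p,q,r=110]: 00000000  (ones: 0)
  rows 56-63 [p,q,r=111]: 11110101  (ones: 6)
Disagreements = 4+4+4+4+0+6+0+6 = 28

28


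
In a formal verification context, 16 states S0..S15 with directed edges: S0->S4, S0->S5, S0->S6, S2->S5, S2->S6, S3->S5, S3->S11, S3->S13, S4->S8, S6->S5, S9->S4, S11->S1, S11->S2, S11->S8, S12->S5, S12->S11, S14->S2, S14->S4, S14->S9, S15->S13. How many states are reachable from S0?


BFS from S0:
  layer 0: {S0}
  layer 1: {S4, S5, S6}
  layer 2: {S8}
Reachable set: {S0, S4, S5, S6, S8}
Count = 5

5


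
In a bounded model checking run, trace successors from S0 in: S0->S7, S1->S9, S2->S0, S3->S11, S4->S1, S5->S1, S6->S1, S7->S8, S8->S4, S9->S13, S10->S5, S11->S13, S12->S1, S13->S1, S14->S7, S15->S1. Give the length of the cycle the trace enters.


Trace from S0 until a state repeats:
  S0 -> S7 -> S8 -> S4 -> S1 -> S9 -> S13 -> S1
S1 first seen at step 4, revisited at step 7.
Cycle length = 7 - 4 = 3

3


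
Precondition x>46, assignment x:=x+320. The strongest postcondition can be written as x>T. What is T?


Formula: sp(P, x:=E) = exists old_x. (x = E[old_x/x]) AND P[old_x/x] (old_x is the value of x before the assignment; eliminate old_x by solving x = E[old_x/x] for old_x)
Step 1: Precondition P: x>46, i.e. old_x > 46
Step 2: Assignment gives x = old_x + 320, so old_x = x - 320
Step 3: Substitute into P: x - 320 > 46
Step 4: Simplify: x > 46+320 = 366

366


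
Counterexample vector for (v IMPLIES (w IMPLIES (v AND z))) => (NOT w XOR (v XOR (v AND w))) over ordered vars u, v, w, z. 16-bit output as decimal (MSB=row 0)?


F1 = (v IMPLIES (w IMPLIES (v AND z)))
F2 = (NOT w XOR (v XOR (v AND w)))
Counterexample to F1=>F2 is where F1=1 and F2=0.
Evaluate each row (bits = u,v,w,z, MSB first):
  row 0 [0000]: F1=1 F2=1 -> F1&~F2 -> 0
  row 1 [0001]: F1=1 F2=1 -> F1&~F2 -> 0
  row 2 [0010]: F1=1 F2=0 -> F1&~F2 -> 1
  row 3 [0011]: F1=1 F2=0 -> F1&~F2 -> 1
  row 4 [0100]: F1=1 F2=0 -> F1&~F2 -> 1
  row 5 [0101]: F1=1 F2=0 -> F1&~F2 -> 1
  row 6 [0110]: F1=0 F2=0 -> F1&~F2 -> 0
  row 7 [0111]: F1=1 F2=0 -> F1&~F2 -> 1
  row 8 [1000]: F1=1 F2=1 -> F1&~F2 -> 0
  row 9 [1001]: F1=1 F2=1 -> F1&~F2 -> 0
  row 10 [1010]: F1=1 F2=0 -> F1&~F2 -> 1
  row 11 [1011]: F1=1 F2=0 -> F1&~F2 -> 1
  row 12 [1100]: F1=1 F2=0 -> F1&~F2 -> 1
  row 13 [1101]: F1=1 F2=0 -> F1&~F2 -> 1
  row 14 [1110]: F1=0 F2=0 -> F1&~F2 -> 0
  row 15 [1111]: F1=1 F2=0 -> F1&~F2 -> 1
Full result column, 4 rows per line (u,v fixed per line; w,z runs 00..11 left to right):
  rows 0-3 [u,v=00]: 0011  = hex 3
  rows 4-7 [u,v=01]: 1101  = hex D
  rows 8-11 [u,v=10]: 0011  = hex 3
  rows 12-15 [u,v=11]: 1101  = hex D
Counterexample vector (row 0 .. row 15) = 0011110100111101
Output column grouped in 4s = 0011 1101 0011 1101 = 0x3D3D
Convert to decimal digit by digit (value = value*16 + digit):
  3 -> 3
  3*16 + 13 (D) = 61
  61*16 + 3 = 979
  979*16 + 13 (D) = 15677
Decimal = 15677

15677


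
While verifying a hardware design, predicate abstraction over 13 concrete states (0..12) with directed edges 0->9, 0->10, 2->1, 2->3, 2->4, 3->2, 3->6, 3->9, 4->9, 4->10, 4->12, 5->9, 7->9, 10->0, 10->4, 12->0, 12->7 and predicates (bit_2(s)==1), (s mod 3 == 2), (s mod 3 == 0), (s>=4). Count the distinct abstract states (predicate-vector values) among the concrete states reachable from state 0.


BFS from 0:
Concrete reachable: {0, 4, 7, 9, 10, 12}
Abstract via predicates (bit_2(s)==1), (s mod 3 == 2), (s mod 3 == 0), (s>=4):
  (0,0,0,1) <- {10}
  (0,0,1,0) <- {0}
  (0,0,1,1) <- {9}
  (1,0,0,1) <- {4, 7}
  (1,0,1,1) <- {12}
Distinct abstract states = 5

5


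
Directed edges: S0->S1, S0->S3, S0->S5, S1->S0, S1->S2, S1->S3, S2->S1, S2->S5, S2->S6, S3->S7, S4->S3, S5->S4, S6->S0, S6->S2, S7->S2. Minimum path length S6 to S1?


BFS layer-by-layer from S6:
  dist 0: {S6}
  dist 1: {S0, S2}
  dist 2: {S1, S3, S5}
  -> S1 reached at distance 2
Shortest path length = 2

2


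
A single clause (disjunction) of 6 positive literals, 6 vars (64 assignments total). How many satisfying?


Step 1: Total=2^6=64
Step 2: Unsat when all 6 false: 2^0=1
Step 3: Sat=64-1=63

63


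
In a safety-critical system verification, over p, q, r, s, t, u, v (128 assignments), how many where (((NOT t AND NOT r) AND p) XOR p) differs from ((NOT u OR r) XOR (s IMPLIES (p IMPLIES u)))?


F1 = (((NOT t AND NOT r) AND p) XOR p)
F2 = ((NOT u OR r) XOR (s IMPLIES (p IMPLIES u)))
Evaluate both on each of 128 rows (bits = p,q,r,s,t,u,v):
  row 0 [0000000]: F1=0 F2=0 -> 0
  row 1 [0000001]: F1=0 F2=0 -> 0
  row 2 [0000010]: F1=0 F2=1 (differ) -> 1
  row 3 [0000011]: F1=0 F2=1 (differ) -> 1
  row 4 [0000100]: F1=0 F2=0 -> 0
  (every remaining row is evaluated the same way; all 128 results are listed next)
Full result column, 8 rows per line (p,q,r,s fixed per line; t,u,v runs 000..111 left to right):
  rows 0-7 [p,q,r,s=0000]: 00110011  (ones: 4)
  rows 8-15 [p,q,r,s=0001]: 00110011  (ones: 4)
  rows 16-23 [p,q,r,s=0010]: 00000000  (ones: 0)
  rows 24-31 [p,q,r,s=0011]: 00000000  (ones: 0)
  rows 32-39 [p,q,r,s=0100]: 00110011  (ones: 4)
  rows 40-47 [p,q,r,s=0101]: 00110011  (ones: 4)
  rows 48-55 [p,q,r,s=0110]: 00000000  (ones: 0)
  rows 56-63 [p,q,r,s=0111]: 00000000  (ones: 0)
  rows 64-71 [p,q,r,s=1000]: 00111100  (ones: 4)
  rows 72-79 [p,q,r,s=1001]: 11110000  (ones: 4)
  rows 80-87 [p,q,r,s=1010]: 11111111  (ones: 8)
  rows 88-95 [p,q,r,s=1011]: 00110011  (ones: 4)
  rows 96-103 [p,q,r,s=1100]: 00111100  (ones: 4)
  rows 104-111 [p,q,r,s=1101]: 11110000  (ones: 4)
  rows 112-119 [p,q,r,s=1110]: 11111111  (ones: 8)
  rows 120-127 [p,q,r,s=1111]: 00110011  (ones: 4)
Disagreements = 4+4+0+0+4+4+0+0+4+4+8+4+4+4+8+4 = 56

56


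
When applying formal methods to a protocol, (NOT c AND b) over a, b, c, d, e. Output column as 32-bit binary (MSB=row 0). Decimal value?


Formula: (NOT c AND b) over a, b, c, d, e (32 rows)
Evaluate each row (bits = a,b,c,d,e, MSB first):
  row 0 [00000]: (NOT 0 AND 0) -> 0
  row 1 [00001]: (NOT 0 AND 0) -> 0
  row 2 [00010]: (NOT 0 AND 0) -> 0
  row 3 [00011]: (NOT 0 AND 0) -> 0
  row 4 [00100]: (NOT 1 AND 0) -> 0
  row 5 [00101]: (NOT 1 AND 0) -> 0
  row 6 [00110]: (NOT 1 AND 0) -> 0
  row 7 [00111]: (NOT 1 AND 0) -> 0
  row 8 [01000]: (NOT 0 AND 1) -> 1
  row 9 [01001]: (NOT 0 AND 1) -> 1
  row 10 [01010]: (NOT 0 AND 1) -> 1
  row 11 [01011]: (NOT 0 AND 1) -> 1
  row 12 [01100]: (NOT 1 AND 1) -> 0
  row 13 [01101]: (NOT 1 AND 1) -> 0
  row 14 [01110]: (NOT 1 AND 1) -> 0
  row 15 [01111]: (NOT 1 AND 1) -> 0
  row 16 [10000]: (NOT 0 AND 0) -> 0
  row 17 [10001]: (NOT 0 AND 0) -> 0
  row 18 [10010]: (NOT 0 AND 0) -> 0
  row 19 [10011]: (NOT 0 AND 0) -> 0
  row 20 [10100]: (NOT 1 AND 0) -> 0
  row 21 [10101]: (NOT 1 AND 0) -> 0
  row 22 [10110]: (NOT 1 AND 0) -> 0
  row 23 [10111]: (NOT 1 AND 0) -> 0
  row 24 [11000]: (NOT 0 AND 1) -> 1
  row 25 [11001]: (NOT 0 AND 1) -> 1
  row 26 [11010]: (NOT 0 AND 1) -> 1
  row 27 [11011]: (NOT 0 AND 1) -> 1
  row 28 [11100]: (NOT 1 AND 1) -> 0
  row 29 [11101]: (NOT 1 AND 1) -> 0
  row 30 [11110]: (NOT 1 AND 1) -> 0
  row 31 [11111]: (NOT 1 AND 1) -> 0
Full result column, 4 rows per line (a,b,c fixed per line; d,e runs 00..11 left to right):
  rows 0-3 [a,b,c=000]: 0000  = hex 0
  rows 4-7 [a,b,c=001]: 0000  = hex 0
  rows 8-11 [a,b,c=010]: 1111  = hex F
  rows 12-15 [a,b,c=011]: 0000  = hex 0
  rows 16-19 [a,b,c=100]: 0000  = hex 0
  rows 20-23 [a,b,c=101]: 0000  = hex 0
  rows 24-27 [a,b,c=110]: 1111  = hex F
  rows 28-31 [a,b,c=111]: 0000  = hex 0
Output column (row 0 .. row 31) = 00000000111100000000000011110000
Output column grouped in 4s = 0000 0000 1111 0000 0000 0000 1111 0000 = 0x00F000F0
Convert to decimal digit by digit (value = value*16 + digit):
  0 -> 0
  0*16 + 0 = 0
  0*16 + 15 (F) = 15
  15*16 + 0 = 240
  240*16 + 0 = 3840
  3840*16 + 0 = 61440
  61440*16 + 15 (F) = 983055
  983055*16 + 0 = 15728880
Decimal = 15728880

15728880


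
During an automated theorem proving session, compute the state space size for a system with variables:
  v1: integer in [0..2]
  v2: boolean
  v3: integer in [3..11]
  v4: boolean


State space = product of domain sizes of all variables.
Domain sizes:
  v1 (integer in [0..2]): 3
  v2 (boolean): 2
  v3 (integer in [3..11]): 9
  v4 (boolean): 2
Product = 3 * 2 * 9 * 2 = 108

108


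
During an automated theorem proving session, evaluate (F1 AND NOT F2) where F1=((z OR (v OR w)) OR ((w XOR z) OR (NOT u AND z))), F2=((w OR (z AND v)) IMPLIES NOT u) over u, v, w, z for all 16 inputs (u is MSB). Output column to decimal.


F1 = ((z OR (v OR w)) OR ((w XOR z) OR (NOT u AND z)))
F2 = ((w OR (z AND v)) IMPLIES NOT u)
Counterexample to F1=>F2 is where F1=1 and F2=0.
Evaluate each row (bits = u,v,w,z, MSB first):
  row 0 [0000]: F1=0 F2=1 -> F1&~F2 -> 0
  row 1 [0001]: F1=1 F2=1 -> F1&~F2 -> 0
  row 2 [0010]: F1=1 F2=1 -> F1&~F2 -> 0
  row 3 [0011]: F1=1 F2=1 -> F1&~F2 -> 0
  row 4 [0100]: F1=1 F2=1 -> F1&~F2 -> 0
  row 5 [0101]: F1=1 F2=1 -> F1&~F2 -> 0
  row 6 [0110]: F1=1 F2=1 -> F1&~F2 -> 0
  row 7 [0111]: F1=1 F2=1 -> F1&~F2 -> 0
  row 8 [1000]: F1=0 F2=1 -> F1&~F2 -> 0
  row 9 [1001]: F1=1 F2=1 -> F1&~F2 -> 0
  row 10 [1010]: F1=1 F2=0 -> F1&~F2 -> 1
  row 11 [1011]: F1=1 F2=0 -> F1&~F2 -> 1
  row 12 [1100]: F1=1 F2=1 -> F1&~F2 -> 0
  row 13 [1101]: F1=1 F2=0 -> F1&~F2 -> 1
  row 14 [1110]: F1=1 F2=0 -> F1&~F2 -> 1
  row 15 [1111]: F1=1 F2=0 -> F1&~F2 -> 1
Full result column, 4 rows per line (u,v fixed per line; w,z runs 00..11 left to right):
  rows 0-3 [u,v=00]: 0000  = hex 0
  rows 4-7 [u,v=01]: 0000  = hex 0
  rows 8-11 [u,v=10]: 0011  = hex 3
  rows 12-15 [u,v=11]: 0111  = hex 7
Counterexample vector (row 0 .. row 15) = 0000000000110111
Output column grouped in 4s = 0000 0000 0011 0111 = 0x0037
Convert to decimal digit by digit (value = value*16 + digit):
  0 -> 0
  0*16 + 0 = 0
  0*16 + 3 = 3
  3*16 + 7 = 55
Decimal = 55

55


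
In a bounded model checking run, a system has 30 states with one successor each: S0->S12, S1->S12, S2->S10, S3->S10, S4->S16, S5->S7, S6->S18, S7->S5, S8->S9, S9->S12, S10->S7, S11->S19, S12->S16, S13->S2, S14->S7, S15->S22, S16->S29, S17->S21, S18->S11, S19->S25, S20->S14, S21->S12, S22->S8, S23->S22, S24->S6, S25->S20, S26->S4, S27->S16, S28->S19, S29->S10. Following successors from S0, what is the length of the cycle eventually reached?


Trace from S0 until a state repeats:
  S0 -> S12 -> S16 -> S29 -> S10 -> S7 -> S5 -> S7
S7 first seen at step 5, revisited at step 7.
Cycle length = 7 - 5 = 2

2


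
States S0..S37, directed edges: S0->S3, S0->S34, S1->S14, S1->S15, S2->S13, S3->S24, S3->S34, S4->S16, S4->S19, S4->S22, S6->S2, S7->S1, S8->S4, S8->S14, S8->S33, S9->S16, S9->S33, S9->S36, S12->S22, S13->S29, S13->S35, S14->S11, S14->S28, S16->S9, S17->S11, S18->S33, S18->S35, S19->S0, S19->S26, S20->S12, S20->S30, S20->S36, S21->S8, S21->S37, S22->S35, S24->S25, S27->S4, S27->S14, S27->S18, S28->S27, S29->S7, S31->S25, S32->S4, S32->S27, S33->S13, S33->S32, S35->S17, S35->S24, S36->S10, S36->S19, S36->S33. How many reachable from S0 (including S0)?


BFS from S0:
  layer 0: {S0}
  layer 1: {S3, S34}
  layer 2: {S24}
  layer 3: {S25}
Reachable set: {S0, S3, S24, S25, S34}
Count = 5

5


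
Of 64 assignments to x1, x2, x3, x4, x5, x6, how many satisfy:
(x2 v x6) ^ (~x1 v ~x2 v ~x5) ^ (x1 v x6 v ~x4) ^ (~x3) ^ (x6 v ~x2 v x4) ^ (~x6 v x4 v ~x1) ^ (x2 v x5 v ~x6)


CNF with 7 clauses over 6 vars (64 assignments).
An assignment satisfies CNF iff every clause has >=1 true literal.
Check each row (bits = x1,x2,x3,x4,x5,x6; clause T/F shown):
  row 0 [000000]: clauses=FTTTTTT -> 0
  row 1 [000001]: clauses=TTTTTTF -> 0
  row 2 [000010]: clauses=FTTTTTT -> 0
  row 3 [000011]: clauses=TTTTTTT -> 1
  row 4 [000100]: clauses=FTFTTTT -> 0
  (every remaining row is evaluated the same way; all 64 results are listed next)
Full result column, 8 rows per line (x1,x2,x3 fixed per line; x4,x5,x6 runs 000..111 left to right):
  rows 0-7 [x1,x2,x3=000]: 00010001  (ones: 2)
  rows 8-15 [x1,x2,x3=001]: 00000000  (ones: 0)
  rows 16-23 [x1,x2,x3=010]: 01010101  (ones: 4)
  rows 24-31 [x1,x2,x3=011]: 00000000  (ones: 0)
  rows 32-39 [x1,x2,x3=100]: 00000001  (ones: 1)
  rows 40-47 [x1,x2,x3=101]: 00000000  (ones: 0)
  rows 48-55 [x1,x2,x3=110]: 00001100  (ones: 2)
  rows 56-63 [x1,x2,x3=111]: 00000000  (ones: 0)
Satisfying assignments = 2+0+4+0+1+0+2+0 = 9

9


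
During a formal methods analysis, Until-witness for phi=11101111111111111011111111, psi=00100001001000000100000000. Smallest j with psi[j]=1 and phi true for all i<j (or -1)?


(phi U psi) at 0: need smallest j with psi[j]=1 and phi[i]=1 for all i in [0,j).
Scan from step 0:
  step 0: phi=1, psi=0 -> continue
  step 1: phi=1, psi=0 -> continue
  step 2: psi=1 and phi held for [0,2) -> witness found
Witness step = 2

2


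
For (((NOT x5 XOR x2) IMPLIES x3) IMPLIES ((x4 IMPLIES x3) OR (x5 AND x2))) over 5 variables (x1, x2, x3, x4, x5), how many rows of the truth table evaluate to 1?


Formula: (((NOT x5 XOR x2) IMPLIES x3) IMPLIES ((x4 IMPLIES x3) OR (x5 AND x2))) over 5 vars (32 rows)
Evaluate each row (x1, x2, x3, x4, x5 as bits, MSB first):
  row 0 [00000]: (((NOT 0 XOR 0) IMPLIES 0) IMPLIES ((0 IMPLIES 0) OR (0 AND 0))) -> 1
  row 1 [00001]: (((NOT 1 XOR 0) IMPLIES 0) IMPLIES ((0 IMPLIES 0) OR (1 AND 0))) -> 1
  row 2 [00010]: (((NOT 0 XOR 0) IMPLIES 0) IMPLIES ((1 IMPLIES 0) OR (0 AND 0))) -> 1
  row 3 [00011]: (((NOT 1 XOR 0) IMPLIES 0) IMPLIES ((1 IMPLIES 0) OR (1 AND 0))) -> 0
  row 4 [00100]: (((NOT 0 XOR 0) IMPLIES 1) IMPLIES ((0 IMPLIES 1) OR (0 AND 0))) -> 1
  row 5 [00101]: (((NOT 1 XOR 0) IMPLIES 1) IMPLIES ((0 IMPLIES 1) OR (1 AND 0))) -> 1
  row 6 [00110]: (((NOT 0 XOR 0) IMPLIES 1) IMPLIES ((1 IMPLIES 1) OR (0 AND 0))) -> 1
  row 7 [00111]: (((NOT 1 XOR 0) IMPLIES 1) IMPLIES ((1 IMPLIES 1) OR (1 AND 0))) -> 1
  row 8 [01000]: (((NOT 0 XOR 1) IMPLIES 0) IMPLIES ((0 IMPLIES 0) OR (0 AND 1))) -> 1
  row 9 [01001]: (((NOT 1 XOR 1) IMPLIES 0) IMPLIES ((0 IMPLIES 0) OR (1 AND 1))) -> 1
  row 10 [01010]: (((NOT 0 XOR 1) IMPLIES 0) IMPLIES ((1 IMPLIES 0) OR (0 AND 1))) -> 0
  row 11 [01011]: (((NOT 1 XOR 1) IMPLIES 0) IMPLIES ((1 IMPLIES 0) OR (1 AND 1))) -> 1
  row 12 [01100]: (((NOT 0 XOR 1) IMPLIES 1) IMPLIES ((0 IMPLIES 1) OR (0 AND 1))) -> 1
  row 13 [01101]: (((NOT 1 XOR 1) IMPLIES 1) IMPLIES ((0 IMPLIES 1) OR (1 AND 1))) -> 1
  row 14 [01110]: (((NOT 0 XOR 1) IMPLIES 1) IMPLIES ((1 IMPLIES 1) OR (0 AND 1))) -> 1
  row 15 [01111]: (((NOT 1 XOR 1) IMPLIES 1) IMPLIES ((1 IMPLIES 1) OR (1 AND 1))) -> 1
  row 16 [10000]: (((NOT 0 XOR 0) IMPLIES 0) IMPLIES ((0 IMPLIES 0) OR (0 AND 0))) -> 1
  row 17 [10001]: (((NOT 1 XOR 0) IMPLIES 0) IMPLIES ((0 IMPLIES 0) OR (1 AND 0))) -> 1
  row 18 [10010]: (((NOT 0 XOR 0) IMPLIES 0) IMPLIES ((1 IMPLIES 0) OR (0 AND 0))) -> 1
  row 19 [10011]: (((NOT 1 XOR 0) IMPLIES 0) IMPLIES ((1 IMPLIES 0) OR (1 AND 0))) -> 0
  row 20 [10100]: (((NOT 0 XOR 0) IMPLIES 1) IMPLIES ((0 IMPLIES 1) OR (0 AND 0))) -> 1
  row 21 [10101]: (((NOT 1 XOR 0) IMPLIES 1) IMPLIES ((0 IMPLIES 1) OR (1 AND 0))) -> 1
  row 22 [10110]: (((NOT 0 XOR 0) IMPLIES 1) IMPLIES ((1 IMPLIES 1) OR (0 AND 0))) -> 1
  row 23 [10111]: (((NOT 1 XOR 0) IMPLIES 1) IMPLIES ((1 IMPLIES 1) OR (1 AND 0))) -> 1
  row 24 [11000]: (((NOT 0 XOR 1) IMPLIES 0) IMPLIES ((0 IMPLIES 0) OR (0 AND 1))) -> 1
  row 25 [11001]: (((NOT 1 XOR 1) IMPLIES 0) IMPLIES ((0 IMPLIES 0) OR (1 AND 1))) -> 1
  row 26 [11010]: (((NOT 0 XOR 1) IMPLIES 0) IMPLIES ((1 IMPLIES 0) OR (0 AND 1))) -> 0
  row 27 [11011]: (((NOT 1 XOR 1) IMPLIES 0) IMPLIES ((1 IMPLIES 0) OR (1 AND 1))) -> 1
  row 28 [11100]: (((NOT 0 XOR 1) IMPLIES 1) IMPLIES ((0 IMPLIES 1) OR (0 AND 1))) -> 1
  row 29 [11101]: (((NOT 1 XOR 1) IMPLIES 1) IMPLIES ((0 IMPLIES 1) OR (1 AND 1))) -> 1
  row 30 [11110]: (((NOT 0 XOR 1) IMPLIES 1) IMPLIES ((1 IMPLIES 1) OR (0 AND 1))) -> 1
  row 31 [11111]: (((NOT 1 XOR 1) IMPLIES 1) IMPLIES ((1 IMPLIES 1) OR (1 AND 1))) -> 1
Full result column, 8 rows per line (x1,x2 fixed per line; x3,x4,x5 runs 000..111 left to right):
  rows 0-7 [x1,x2=00]: 11101111  (ones: 7)
  rows 8-15 [x1,x2=01]: 11011111  (ones: 7)
  rows 16-23 [x1,x2=10]: 11101111  (ones: 7)
  rows 24-31 [x1,x2=11]: 11011111  (ones: 7)
Count of 1-rows = 7+7+7+7 = 28

28


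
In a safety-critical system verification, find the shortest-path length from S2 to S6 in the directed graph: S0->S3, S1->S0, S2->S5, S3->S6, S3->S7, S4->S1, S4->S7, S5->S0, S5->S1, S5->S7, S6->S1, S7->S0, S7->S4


BFS layer-by-layer from S2:
  dist 0: {S2}
  dist 1: {S5}
  dist 2: {S0, S1, S7}
  dist 3: {S3, S4}
  dist 4: {S6}
  -> S6 reached at distance 4
Shortest path length = 4

4


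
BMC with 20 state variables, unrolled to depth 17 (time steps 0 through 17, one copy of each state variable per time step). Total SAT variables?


BMC unrolls to depth k, creating one copy of each state var for steps 0..k.
Step count = 17 + 1 = 18 (steps 0 through 17)
Vars per step = 20
Total = 20 * 18 = 360

360


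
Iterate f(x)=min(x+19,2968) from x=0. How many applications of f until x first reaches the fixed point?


Step 1: x=0, cap=2968, increment=19
Step 2: x grows by 19 each step until capped at 2968; fixed point is x=2968
Step 3: iterations = ceil(2968/19) = 157

157


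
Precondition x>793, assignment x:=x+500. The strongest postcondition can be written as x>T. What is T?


Formula: sp(P, x:=E) = exists old_x. (x = E[old_x/x]) AND P[old_x/x] (old_x is the value of x before the assignment; eliminate old_x by solving x = E[old_x/x] for old_x)
Step 1: Precondition P: x>793, i.e. old_x > 793
Step 2: Assignment gives x = old_x + 500, so old_x = x - 500
Step 3: Substitute into P: x - 500 > 793
Step 4: Simplify: x > 793+500 = 1293

1293


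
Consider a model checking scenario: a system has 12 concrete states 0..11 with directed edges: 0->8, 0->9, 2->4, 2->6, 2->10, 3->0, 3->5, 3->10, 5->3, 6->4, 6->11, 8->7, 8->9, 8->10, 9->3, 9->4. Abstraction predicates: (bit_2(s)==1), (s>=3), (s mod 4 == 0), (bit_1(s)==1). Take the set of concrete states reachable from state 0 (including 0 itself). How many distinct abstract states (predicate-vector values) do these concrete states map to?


BFS from 0:
Concrete reachable: {0, 3, 4, 5, 7, 8, 9, 10}
Abstract via predicates (bit_2(s)==1), (s>=3), (s mod 4 == 0), (bit_1(s)==1):
  (0,0,1,0) <- {0}
  (0,1,0,0) <- {9}
  (0,1,0,1) <- {3, 10}
  (0,1,1,0) <- {8}
  (1,1,0,0) <- {5}
  (1,1,0,1) <- {7}
  (1,1,1,0) <- {4}
Distinct abstract states = 7

7


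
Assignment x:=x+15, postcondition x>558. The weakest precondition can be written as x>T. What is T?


Formula: wp(x:=E, P) = P[E/x] (substitute E for x in postcondition)
Step 1: Postcondition: x>558
Step 2: Substitute x+15 for x: x+15>558
Step 3: Solve for x: x > 558-15 = 543

543


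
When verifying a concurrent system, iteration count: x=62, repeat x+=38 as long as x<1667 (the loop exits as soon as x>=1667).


Step 1: x goes from 62 toward 1667 by 38; the body runs while x<1667, so iterations = ceil((bound-start)/step)
Step 2: Distance=1605
Step 3: ceil(1605/38)=43

43


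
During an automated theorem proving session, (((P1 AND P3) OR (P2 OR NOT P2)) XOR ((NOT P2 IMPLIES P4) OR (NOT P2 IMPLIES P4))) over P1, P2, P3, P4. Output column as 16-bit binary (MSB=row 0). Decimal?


Formula: (((P1 AND P3) OR (P2 OR NOT P2)) XOR ((NOT P2 IMPLIES P4) OR (NOT P2 IMPLIES P4))) over P1, P2, P3, P4 (16 rows)
Evaluate each row (bits = P1,P2,P3,P4, MSB first):
  row 0 [0000]: (((0 AND 0) OR (0 OR NOT 0)) XOR ((NOT 0 IMPLIES 0) OR (NOT 0 IMPLIES 0))) -> 1
  row 1 [0001]: (((0 AND 0) OR (0 OR NOT 0)) XOR ((NOT 0 IMPLIES 1) OR (NOT 0 IMPLIES 1))) -> 0
  row 2 [0010]: (((0 AND 1) OR (0 OR NOT 0)) XOR ((NOT 0 IMPLIES 0) OR (NOT 0 IMPLIES 0))) -> 1
  row 3 [0011]: (((0 AND 1) OR (0 OR NOT 0)) XOR ((NOT 0 IMPLIES 1) OR (NOT 0 IMPLIES 1))) -> 0
  row 4 [0100]: (((0 AND 0) OR (1 OR NOT 1)) XOR ((NOT 1 IMPLIES 0) OR (NOT 1 IMPLIES 0))) -> 0
  row 5 [0101]: (((0 AND 0) OR (1 OR NOT 1)) XOR ((NOT 1 IMPLIES 1) OR (NOT 1 IMPLIES 1))) -> 0
  row 6 [0110]: (((0 AND 1) OR (1 OR NOT 1)) XOR ((NOT 1 IMPLIES 0) OR (NOT 1 IMPLIES 0))) -> 0
  row 7 [0111]: (((0 AND 1) OR (1 OR NOT 1)) XOR ((NOT 1 IMPLIES 1) OR (NOT 1 IMPLIES 1))) -> 0
  row 8 [1000]: (((1 AND 0) OR (0 OR NOT 0)) XOR ((NOT 0 IMPLIES 0) OR (NOT 0 IMPLIES 0))) -> 1
  row 9 [1001]: (((1 AND 0) OR (0 OR NOT 0)) XOR ((NOT 0 IMPLIES 1) OR (NOT 0 IMPLIES 1))) -> 0
  row 10 [1010]: (((1 AND 1) OR (0 OR NOT 0)) XOR ((NOT 0 IMPLIES 0) OR (NOT 0 IMPLIES 0))) -> 1
  row 11 [1011]: (((1 AND 1) OR (0 OR NOT 0)) XOR ((NOT 0 IMPLIES 1) OR (NOT 0 IMPLIES 1))) -> 0
  row 12 [1100]: (((1 AND 0) OR (1 OR NOT 1)) XOR ((NOT 1 IMPLIES 0) OR (NOT 1 IMPLIES 0))) -> 0
  row 13 [1101]: (((1 AND 0) OR (1 OR NOT 1)) XOR ((NOT 1 IMPLIES 1) OR (NOT 1 IMPLIES 1))) -> 0
  row 14 [1110]: (((1 AND 1) OR (1 OR NOT 1)) XOR ((NOT 1 IMPLIES 0) OR (NOT 1 IMPLIES 0))) -> 0
  row 15 [1111]: (((1 AND 1) OR (1 OR NOT 1)) XOR ((NOT 1 IMPLIES 1) OR (NOT 1 IMPLIES 1))) -> 0
Full result column, 4 rows per line (P1,P2 fixed per line; P3,P4 runs 00..11 left to right):
  rows 0-3 [P1,P2=00]: 1010  = hex A
  rows 4-7 [P1,P2=01]: 0000  = hex 0
  rows 8-11 [P1,P2=10]: 1010  = hex A
  rows 12-15 [P1,P2=11]: 0000  = hex 0
Output column (row 0 .. row 15) = 1010000010100000
Output column grouped in 4s = 1010 0000 1010 0000 = 0xA0A0
Convert to decimal digit by digit (value = value*16 + digit):
  A -> 10
  10*16 + 0 = 160
  160*16 + 10 (A) = 2570
  2570*16 + 0 = 41120
Decimal = 41120

41120


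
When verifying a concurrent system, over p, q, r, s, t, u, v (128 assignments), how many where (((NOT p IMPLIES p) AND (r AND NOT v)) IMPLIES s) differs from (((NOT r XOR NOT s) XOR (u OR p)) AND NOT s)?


F1 = (((NOT p IMPLIES p) AND (r AND NOT v)) IMPLIES s)
F2 = (((NOT r XOR NOT s) XOR (u OR p)) AND NOT s)
Evaluate both on each of 128 rows (bits = p,q,r,s,t,u,v):
  row 0 [0000000]: F1=1 F2=0 (differ) -> 1
  row 1 [0000001]: F1=1 F2=0 (differ) -> 1
  row 2 [0000010]: F1=1 F2=1 -> 0
  row 3 [0000011]: F1=1 F2=1 -> 0
  row 4 [0000100]: F1=1 F2=0 (differ) -> 1
  (every remaining row is evaluated the same way; all 128 results are listed next)
Full result column, 8 rows per line (p,q,r,s fixed per line; t,u,v runs 000..111 left to right):
  rows 0-7 [p,q,r,s=0000]: 11001100  (ones: 4)
  rows 8-15 [p,q,r,s=0001]: 11111111  (ones: 8)
  rows 16-23 [p,q,r,s=0010]: 00110011  (ones: 4)
  rows 24-31 [p,q,r,s=0011]: 11111111  (ones: 8)
  rows 32-39 [p,q,r,s=0100]: 11001100  (ones: 4)
  rows 40-47 [p,q,r,s=0101]: 11111111  (ones: 8)
  rows 48-55 [p,q,r,s=0110]: 00110011  (ones: 4)
  rows 56-63 [p,q,r,s=0111]: 11111111  (ones: 8)
  rows 64-71 [p,q,r,s=1000]: 00000000  (ones: 0)
  rows 72-79 [p,q,r,s=1001]: 11111111  (ones: 8)
  rows 80-87 [p,q,r,s=1010]: 01010101  (ones: 4)
  rows 88-95 [p,q,r,s=1011]: 11111111  (ones: 8)
  rows 96-103 [p,q,r,s=1100]: 00000000  (ones: 0)
  rows 104-111 [p,q,r,s=1101]: 11111111  (ones: 8)
  rows 112-119 [p,q,r,s=1110]: 01010101  (ones: 4)
  rows 120-127 [p,q,r,s=1111]: 11111111  (ones: 8)
Disagreements = 4+8+4+8+4+8+4+8+0+8+4+8+0+8+4+8 = 88

88
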